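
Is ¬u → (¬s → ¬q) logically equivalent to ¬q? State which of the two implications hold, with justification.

(→) This fails. Under q = T, s = T, u = F, the left side is true but the right side is false.

(←) Assume the antecedent. If q is true, the antecedent cannot hold. If q is false, ¬u → (¬s → ¬q) reduces to true regardless of the other variables. Either way ¬u → (¬s → ¬q) holds.

Not equivalent: only (⇐) holds.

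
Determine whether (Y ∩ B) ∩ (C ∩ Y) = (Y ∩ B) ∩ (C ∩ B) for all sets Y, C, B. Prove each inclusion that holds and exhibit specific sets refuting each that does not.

Both inclusions hold.

(⊆) Let x ∈ (Y ∩ B) ∩ (C ∩ Y). Then x ∈ Y ∩ C ∩ B, from which x ∈ (Y ∩ B) ∩ (C ∩ B).

(⊇) Let x ∈ (Y ∩ B) ∩ (C ∩ B). Then x ∈ Y ∩ C ∩ B, from which x ∈ (Y ∩ B) ∩ (C ∩ Y).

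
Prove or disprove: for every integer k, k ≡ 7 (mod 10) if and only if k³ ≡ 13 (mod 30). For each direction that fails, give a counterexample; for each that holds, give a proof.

(⟹) This fails: take k = 17. Then 17 ≡ 7 (mod 10), but 17³ = 4913 ≡ 23 (mod 30), not 13.

(⟸) Conversely, the residues r modulo 30 with r³ ≡ 13 (mod 30) are exactly {7}, and each is ≡ 7 (mod 10).

Only the converse holds.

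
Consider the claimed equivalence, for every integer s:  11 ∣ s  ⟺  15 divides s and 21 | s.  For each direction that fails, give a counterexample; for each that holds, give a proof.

Neither implication holds.

Forward direction. This fails: take s = 11. Certainly 11 ∣ 11, but 15 ∤ 11.

Converse. This fails: take s = 105. Both 15 ∣ 105 and 21 ∣ 105, yet 105 is not a multiple of 11 (since 105 = 9·11 + 6), so 11 ∤ 105.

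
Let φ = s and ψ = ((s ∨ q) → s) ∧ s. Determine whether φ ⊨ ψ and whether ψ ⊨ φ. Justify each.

[⇒] Assume the antecedent. If s is true, ((s ∨ q) → s) ∧ s reduces to true regardless of the other variables. If s is false, the antecedent cannot hold. Either way ((s ∨ q) → s) ∧ s holds.

[⇐] Assume the antecedent. If s is true, s reduces to true regardless of the other variables. If s is false, the antecedent cannot hold. Either way s holds.

Equivalent; both directions hold.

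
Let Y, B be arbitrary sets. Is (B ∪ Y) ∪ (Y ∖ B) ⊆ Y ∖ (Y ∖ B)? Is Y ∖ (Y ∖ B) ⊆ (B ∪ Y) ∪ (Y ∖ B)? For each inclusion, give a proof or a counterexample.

(⊆) fails; (⊇) holds.

(⊆) This inclusion fails. Take Y = {1}, B = ∅; then 1 ∈ (B ∪ Y) ∪ (Y ∖ B) but 1 ∉ Y ∖ (Y ∖ B).

(⊇) Let x ∈ Y ∖ (Y ∖ B). Then x ∈ Y ∩ B, from which x ∈ (B ∪ Y) ∪ (Y ∖ B).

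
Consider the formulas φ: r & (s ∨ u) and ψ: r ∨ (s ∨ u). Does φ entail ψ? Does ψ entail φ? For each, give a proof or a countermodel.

(⇒) holds; (⇐) fails.

[⇒] Assume the antecedent. If u is true, r ∨ (s ∨ u) reduces to true regardless of the other variables. If u is false, the antecedent forces (u = F, r = T, s = T), and r ∨ (s ∨ u) holds there. Either way r ∨ (s ∨ u) holds.

[⇐] This fails. Under u = T, r = F, s = F, the left side is false but the right side is true.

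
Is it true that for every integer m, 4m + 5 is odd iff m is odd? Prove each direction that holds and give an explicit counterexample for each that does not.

Only the reverse direction holds.

(⟸) Suppose m is odd. Since 4 is even, 4m is even for every m, so 4m + 5 has the same parity as 5, which is odd. Hence 4m + 5 is odd.

(⟹) This fails: take m = 0. Then 4m + 5 = 5, which is odd, yet m = 0 is even, not odd.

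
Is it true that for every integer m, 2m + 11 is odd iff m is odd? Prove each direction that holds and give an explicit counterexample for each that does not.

Only the converse holds.

(⇒) This fails: take m = 0. Then 2m + 11 = 11, which is odd, yet m = 0 is even, not odd.

(⇐) Suppose m is odd. Since 2 is even, 2m is even for every m, so 2m + 11 has the same parity as 11, which is odd. Hence 2m + 11 is odd.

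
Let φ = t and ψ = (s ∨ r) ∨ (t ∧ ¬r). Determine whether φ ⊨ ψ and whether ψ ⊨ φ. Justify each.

(⇒) holds; (⇐) fails.

(⟹) Assume the antecedent. If t is true, (s ∨ r) ∨ (t ∧ ¬r) reduces to true regardless of the other variables. If t is false, the antecedent cannot hold. Either way (s ∨ r) ∨ (t ∧ ¬r) holds.

(⟸) This fails. Under t = F, s = T, r = F, the left side is false but the right side is true.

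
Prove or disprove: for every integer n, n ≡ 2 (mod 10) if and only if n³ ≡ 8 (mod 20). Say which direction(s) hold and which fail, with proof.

Equivalent; both directions hold.

[⇐] The residues r modulo 20 with r³ ≡ 8 (mod 20) are exactly {2, 12}, and each is ≡ 2 (mod 10).

[⇒] Suppose n ≡ 2 (mod 10). Working modulo 20, n ∈ {2, 12}; for each such r, r³ ≡ 8 (mod 20).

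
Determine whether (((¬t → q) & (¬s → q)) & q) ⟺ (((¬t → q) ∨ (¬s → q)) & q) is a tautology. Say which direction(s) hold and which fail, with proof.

(→) Assume the antecedent. If s is true, the antecedent forces (s = T, t = F, q = T) or (s = T, t = T, q = T), and ((¬t → q) ∨ (¬s → q)) & q holds there. If s is false, the antecedent forces (s = F, t = F, q = T) or (s = F, t = T, q = T), and ((¬t → q) ∨ (¬s → q)) & q holds there. Either way ((¬t → q) ∨ (¬s → q)) & q holds.

(←) Assume the antecedent. If s is true, the antecedent forces (s = T, t = F, q = T) or (s = T, t = T, q = T), and ((¬t → q) & (¬s → q)) & q holds there. If s is false, the antecedent forces (s = F, t = F, q = T) or (s = F, t = T, q = T), and ((¬t → q) & (¬s → q)) & q holds there. Either way ((¬t → q) & (¬s → q)) & q holds.

Both implications hold.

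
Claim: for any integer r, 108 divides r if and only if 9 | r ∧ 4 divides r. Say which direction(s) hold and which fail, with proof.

Only the forward direction holds.

Converse. This fails: take r = 36. Both 9 ∣ 36 and 4 ∣ 36, yet 36 is not a multiple of 108 (since 36 = 0·108 + 36), so 108 ∤ 36.

Forward direction. If 108 ∣ r, write r = 108q. Since 108 = 12·9, r = 9·(12q), so 9 ∣ r; and since 108 = 27·4, r = 4·(27q), so 4 ∣ r.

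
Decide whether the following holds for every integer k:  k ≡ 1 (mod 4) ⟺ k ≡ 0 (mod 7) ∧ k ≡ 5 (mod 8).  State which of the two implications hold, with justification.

(⇒) fails; (⇐) holds.

[⇐] If k ≡ 0 (mod 7) and k ≡ 5 (mod 8), then by the Chinese remainder theorem k ≡ 21 (mod 56). Since 21 ≡ 1 (mod 4) and 4 ∣ 56, we get k ≡ 1 (mod 4).

[⇒] This fails: k = 1 gives 1 ≡ 1 (mod 4) but 1 ≡ 1 (mod 7), so the conjunction on the right does not hold.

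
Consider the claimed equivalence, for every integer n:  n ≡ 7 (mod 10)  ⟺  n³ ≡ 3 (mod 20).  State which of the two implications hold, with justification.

(⟹) This fails: take n = 17. Then 17 ≡ 7 (mod 10), but 17³ = 4913 ≡ 13 (mod 20), not 3.

(⟸) Conversely, the residues r modulo 20 with r³ ≡ 3 (mod 20) are exactly {7}, and each is ≡ 7 (mod 10).

(⇒) fails; (⇐) holds.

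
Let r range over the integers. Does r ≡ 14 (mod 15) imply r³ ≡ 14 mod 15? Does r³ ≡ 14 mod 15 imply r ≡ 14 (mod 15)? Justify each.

(→) Suppose r ≡ 14 (mod 15). Write r = 15j + 14. Then (15j + 14)³ = 3375j³ + 9450j² + 8820j + 2744 = 15(225j³ + 630j² + 588j + 182) + 14, so r³ ≡ 14 (mod 15).

(←) Conversely, suppose r³ ≡ 14 (mod 15). The only residue r in {0, …, 14} with r³ ≡ 14 (mod 15) is r = 14, so r ≡ 14 (mod 15).

Both implications hold.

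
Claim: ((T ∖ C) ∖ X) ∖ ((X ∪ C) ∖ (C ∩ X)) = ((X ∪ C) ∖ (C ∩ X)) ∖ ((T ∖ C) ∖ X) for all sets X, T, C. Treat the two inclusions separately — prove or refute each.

(⟹) This inclusion fails. Take X = ∅, T = {1}, C = ∅; then 1 ∈ ((T ∖ C) ∖ X) ∖ ((X ∪ C) ∖ (C ∩ X)) but 1 ∉ ((X ∪ C) ∖ (C ∩ X)) ∖ ((T ∖ C) ∖ X).

(⟸) This inclusion fails. Take X = {1}, T = ∅, C = ∅; then 1 ∈ ((X ∪ C) ∖ (C ∩ X)) ∖ ((T ∖ C) ∖ X) but 1 ∉ ((T ∖ C) ∖ X) ∖ ((X ∪ C) ∖ (C ∩ X)).

Neither inclusion holds.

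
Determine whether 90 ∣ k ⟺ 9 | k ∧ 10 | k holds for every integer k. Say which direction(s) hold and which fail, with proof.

Forward direction. If 90 ∣ k, write k = 90q. Since 90 = 10·9, k = 9·(10q), so 9 ∣ k; and since 90 = 9·10, k = 10·(9q), so 10 ∣ k.

Converse. Suppose 9 ∣ k and 10 ∣ k. Any common multiple of 9 and 10 is a multiple of their lcm; here gcd(9, 10) = 1, so lcm(9, 10) = 9·10 = 90, so 90 ∣ k.

Both directions hold.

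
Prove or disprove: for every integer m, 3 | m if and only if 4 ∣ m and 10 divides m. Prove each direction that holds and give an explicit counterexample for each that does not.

(⇒) This fails: take m = 3. Certainly 3 ∣ 3, but 4 ∤ 3.

(⇐) This fails: take m = 20. Both 4 ∣ 20 and 10 ∣ 20, yet 20 is not a multiple of 3 (since 20 = 6·3 + 2), so 3 ∤ 20.

Neither implication holds.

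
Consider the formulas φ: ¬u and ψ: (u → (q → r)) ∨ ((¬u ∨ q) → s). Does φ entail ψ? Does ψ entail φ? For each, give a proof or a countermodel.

(⇒) holds; (⇐) fails.

(⟹) Assume the antecedent. If u is true, the antecedent cannot hold. If u is false, (u → (q → r)) ∨ ((¬u ∨ q) → s) reduces to true regardless of the other variables. Either way (u → (q → r)) ∨ ((¬u ∨ q) → s) holds.

(⟸) This fails. Under r = F, q = F, u = T, s = F, the left side is false but the right side is true.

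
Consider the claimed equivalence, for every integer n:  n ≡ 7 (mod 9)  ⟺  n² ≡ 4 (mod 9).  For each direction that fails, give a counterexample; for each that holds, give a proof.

(→) Suppose n ≡ 7 (mod 9). Write n = 9j + 7. Then (9j + 7)² = 81j² + 126j + 49 = 9(9j² + 14j + 5) + 4, so n² ≡ 4 (mod 9).

(←) This fails: take n = 2. Then 2² = 4 ≡ 4 (mod 9), yet 2 ≡ 2 (mod 9), not 7.

Not equivalent: only (⇒) holds.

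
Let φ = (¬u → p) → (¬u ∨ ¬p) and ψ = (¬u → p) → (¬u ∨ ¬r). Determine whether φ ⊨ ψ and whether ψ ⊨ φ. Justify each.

(→) This fails. Under p = F, u = T, r = T, the left side is true but the right side is false.

(←) This fails. Under p = T, u = T, r = F, the left side is false but the right side is true.

(⇒) fails and (⇐) fails.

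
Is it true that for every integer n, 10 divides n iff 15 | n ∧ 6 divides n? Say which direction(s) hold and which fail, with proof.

Not equivalent: only (⇐) holds.

(⇒) This fails: take n = 10. Certainly 10 ∣ 10, but 15 ∤ 10.

(⇐) Suppose 15 ∣ n and 6 ∣ n. Any common multiple of 15 and 6 is a multiple of their lcm; here lcm(15, 6) = 15·6/gcd(15, 6) = 90/3 = 30, so 30 ∣ n. Since 10 ∣ 30, it follows that 10 ∣ n.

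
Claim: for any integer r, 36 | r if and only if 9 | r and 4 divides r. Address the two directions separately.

(⇒) If 36 ∣ r, write r = 36q. Since 36 = 4·9, r = 9·(4q), so 9 ∣ r; and since 36 = 9·4, r = 4·(9q), so 4 ∣ r.

(⇐) Suppose 9 ∣ r and 4 ∣ r. Any common multiple of 9 and 4 is a multiple of their lcm; here gcd(9, 4) = 1, so lcm(9, 4) = 9·4 = 36, so 36 ∣ r.

Equivalent; both directions hold.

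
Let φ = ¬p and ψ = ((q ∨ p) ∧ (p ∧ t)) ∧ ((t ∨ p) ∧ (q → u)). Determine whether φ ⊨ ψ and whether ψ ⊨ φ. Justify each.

(⇒) This fails. Under t = F, p = F, q = F, u = F, the left side is true but the right side is false.

(⇐) This fails. Under t = T, p = T, q = F, u = T, the left side is false but the right side is true.

(⇒) fails and (⇐) fails.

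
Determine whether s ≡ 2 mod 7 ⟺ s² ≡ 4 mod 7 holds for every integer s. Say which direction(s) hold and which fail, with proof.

Forward direction. Suppose s ≡ 2 mod 7. Write s = 7j + 2. Then (7j + 2)² = 49j² + 28j + 4 = 7(7j² + 4j) + 4, so s² ≡ 4 (mod 7).

Converse. This fails: take s = 5. Then 5² = 25 ≡ 4 (mod 7), yet 5 ≡ 5 (mod 7), not 2.

Only the forward direction holds.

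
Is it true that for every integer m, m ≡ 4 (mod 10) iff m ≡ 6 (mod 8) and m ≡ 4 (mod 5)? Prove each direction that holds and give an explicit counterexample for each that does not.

Only the converse holds.

[⇒] This fails: m = 24 gives 24 ≡ 4 (mod 10) but 24 ≡ 0 (mod 8), so the conjunction on the right does not hold.

[⇐] Conversely, if m ≡ 6 (mod 8) and m ≡ 4 (mod 5), then by the Chinese remainder theorem m ≡ 14 (mod 40). Since 14 ≡ 4 (mod 10) and 10 ∣ 40, we get m ≡ 4 (mod 10).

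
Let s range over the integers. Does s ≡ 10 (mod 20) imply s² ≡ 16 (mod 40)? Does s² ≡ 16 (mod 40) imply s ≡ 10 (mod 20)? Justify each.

(→) This fails: take s = 10. Then 10 ≡ 10 (mod 20), but 10² = 100 ≡ 20 (mod 40), not 16.

(←) This fails: take s = 4. Then 4² = 16 ≡ 16 (mod 40), yet 4 ≡ 4 (mod 20), not 10.

Both directions fail.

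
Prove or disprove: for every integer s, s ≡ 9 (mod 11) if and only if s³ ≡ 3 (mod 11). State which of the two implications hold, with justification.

[⇒] Suppose s ≡ 9 (mod 11). Write s = 11j + 9. Then (11j + 9)³ = 1331j³ + 3267j² + 2673j + 729 = 11(121j³ + 297j² + 243j + 66) + 3, so s³ ≡ 3 (mod 11).

[⇐] For the converse, argue contrapositively. If s ≢ 9 (mod 11), then s is congruent to one of 0, 1, 2, 3, 4, 5, 6, 7, 8, 10 modulo 11, and these give s³ ≡ 0, 1, 8, 5, 9, 4, 7, 2, 6, 10 respectively — never 3.

The biconditional holds.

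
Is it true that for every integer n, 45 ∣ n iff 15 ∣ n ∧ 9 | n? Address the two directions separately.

Equivalent; both directions hold.

(⟹) If 45 ∣ n, write n = 45q. Since 45 = 3·15, n = 15·(3q), so 15 ∣ n; and since 45 = 5·9, n = 9·(5q), so 9 ∣ n.

(⟸) Suppose 15 ∣ n and 9 ∣ n. Any common multiple of 15 and 9 is a multiple of their lcm; here lcm(15, 9) = 15·9/gcd(15, 9) = 135/3 = 45, so 45 ∣ n.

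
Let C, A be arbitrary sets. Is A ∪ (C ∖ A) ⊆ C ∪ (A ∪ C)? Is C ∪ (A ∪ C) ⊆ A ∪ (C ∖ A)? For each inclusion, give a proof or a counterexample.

Both inclusions hold; the sets are equal.

Forward inclusion. Let x ∈ A ∪ (C ∖ A). Then either x ∈ C and x ∉ A; or x ∈ A and x ∉ C; or x ∈ C ∩ A. In each case x ∈ C ∪ (A ∪ C), so A ∪ (C ∖ A) ⊆ C ∪ (A ∪ C).

Reverse inclusion. Let x ∈ C ∪ (A ∪ C). Then either x ∈ C and x ∉ A; or x ∈ A and x ∉ C; or x ∈ C ∩ A. In each case x ∈ A ∪ (C ∖ A), so C ∪ (A ∪ C) ⊆ A ∪ (C ∖ A).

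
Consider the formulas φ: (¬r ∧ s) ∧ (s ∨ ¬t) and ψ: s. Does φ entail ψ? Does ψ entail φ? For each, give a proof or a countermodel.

(←) This fails. Under t = F, s = T, r = T, the left side is false but the right side is true.

(→) Assume the antecedent. If t is true, the antecedent forces (t = T, s = T, r = F), and s holds there. If t is false, the antecedent forces (t = F, s = T, r = F), and s holds there. Either way s holds.

Only the forward direction holds.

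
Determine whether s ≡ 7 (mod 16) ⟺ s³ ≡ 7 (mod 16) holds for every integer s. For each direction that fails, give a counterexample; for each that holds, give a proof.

Both implications hold.

[⇒] Suppose s ≡ 7 (mod 16). Write s = 16j + 7. Then (16j + 7)³ = 4096j³ + 5376j² + 2352j + 343 = 16(256j³ + 336j² + 147j + 21) + 7, so s³ ≡ 7 (mod 16).

[⇐] Conversely, suppose s³ ≡ 7 (mod 16). The only residue r in {0, …, 15} with r³ ≡ 7 (mod 16) is r = 7, so s ≡ 7 (mod 16).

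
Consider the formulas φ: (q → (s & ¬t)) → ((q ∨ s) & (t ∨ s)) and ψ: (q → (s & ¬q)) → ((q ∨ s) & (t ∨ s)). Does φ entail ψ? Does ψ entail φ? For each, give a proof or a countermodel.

Both directions hold.

(⇒) Assume the antecedent. If q is true, the consequent reduces to true regardless of the other variables. If q is false, the antecedent forces (q = F, s = T, t = F) or (q = F, s = T, t = T), and the consequent holds there. Either way the consequent holds.

(⇐) Assume the antecedent. If q is true, the consequent reduces to true regardless of the other variables. If q is false, the antecedent forces (q = F, s = T, t = F) or (q = F, s = T, t = T), and the consequent holds there. Either way the consequent holds.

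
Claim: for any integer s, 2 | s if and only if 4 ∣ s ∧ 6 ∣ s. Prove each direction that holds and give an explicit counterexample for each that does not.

(⇒) fails; (⇐) holds.

[⇒] This fails: take s = 2. Certainly 2 ∣ 2, but 4 ∤ 2.

[⇐] Suppose 4 ∣ s and 6 ∣ s. Any common multiple of 4 and 6 is a multiple of their lcm; here lcm(4, 6) = 4·6/gcd(4, 6) = 24/2 = 12, so 12 ∣ s. Since 2 ∣ 12, it follows that 2 ∣ s.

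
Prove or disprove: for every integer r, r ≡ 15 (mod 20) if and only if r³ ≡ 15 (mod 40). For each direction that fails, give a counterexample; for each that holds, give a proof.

The forward direction fails; the converse holds.

[⇒] This fails: take r = 35. Then 35 ≡ 15 (mod 20), but 35³ = 42875 ≡ 35 (mod 40), not 15.

[⇐] Conversely, the residues r modulo 40 with r³ ≡ 15 (mod 40) are exactly {15}, and each is ≡ 15 (mod 20).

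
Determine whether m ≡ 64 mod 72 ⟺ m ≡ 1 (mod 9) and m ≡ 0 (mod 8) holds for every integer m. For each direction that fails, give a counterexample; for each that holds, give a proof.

(⇐) If m ≡ 1 (mod 9) and m ≡ 0 (mod 8), then by the Chinese remainder theorem m ≡ 64 (mod 72). This is exactly m ≡ 64 (mod 72).

(⇒) Suppose m ≡ 64 (mod 72); write m = 72j + 64. Since 9 ∣ 72, reducing mod 9 gives m ≡ 64 ≡ 1 (mod 9); since 8 ∣ 72, reducing mod 8 gives m ≡ 64 ≡ 0 (mod 8).

The biconditional holds.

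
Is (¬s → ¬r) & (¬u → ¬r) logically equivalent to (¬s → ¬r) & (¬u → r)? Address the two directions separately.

Neither implication holds.

(→) This fails. Under s = F, r = F, u = F, the left side is true but the right side is false.

(←) This fails. Under s = T, r = T, u = F, the left side is false but the right side is true.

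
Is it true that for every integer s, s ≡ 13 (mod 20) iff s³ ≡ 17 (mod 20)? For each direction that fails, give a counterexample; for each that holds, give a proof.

The biconditional holds.

(⇒) Suppose s ≡ 13 (mod 20). Write s = 20j + 13. Then (20j + 13)³ = 8000j³ + 15600j² + 10140j + 2197 = 20(400j³ + 780j² + 507j + 109) + 17, so s³ ≡ 17 (mod 20).

(⇐) Conversely, suppose s³ ≡ 17 (mod 20). The only residue r in {0, …, 19} with r³ ≡ 17 (mod 20) is r = 13, so s ≡ 13 (mod 20).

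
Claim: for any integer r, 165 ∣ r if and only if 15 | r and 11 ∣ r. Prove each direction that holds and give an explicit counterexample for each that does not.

(⇒) If 165 ∣ r, write r = 165q. Since 165 = 11·15, r = 15·(11q), so 15 ∣ r; and since 165 = 15·11, r = 11·(15q), so 11 ∣ r.

(⇐) Suppose 15 ∣ r and 11 ∣ r. Any common multiple of 15 and 11 is a multiple of their lcm; here gcd(15, 11) = 1, so lcm(15, 11) = 15·11 = 165, so 165 ∣ r.

Equivalent; both directions hold.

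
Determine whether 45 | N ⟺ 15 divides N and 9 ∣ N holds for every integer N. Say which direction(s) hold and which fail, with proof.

Converse. Suppose 15 ∣ N and 9 ∣ N. Any common multiple of 15 and 9 is a multiple of their lcm; here lcm(15, 9) = 15·9/gcd(15, 9) = 135/3 = 45, so 45 ∣ N.

Forward direction. If 45 ∣ N, write N = 45q. Since 45 = 3·15, N = 15·(3q), so 15 ∣ N; and since 45 = 5·9, N = 9·(5q), so 9 ∣ N.

Both implications hold.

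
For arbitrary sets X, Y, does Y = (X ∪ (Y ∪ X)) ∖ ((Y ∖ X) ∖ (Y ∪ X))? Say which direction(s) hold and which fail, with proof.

(⊆) holds; (⊇) fails.

Forward inclusion. Let x ∈ Y. Then either x ∈ Y and x ∉ X; or x ∈ X ∩ Y. In each case x ∈ (X ∪ (Y ∪ X)) ∖ ((Y ∖ X) ∖ (Y ∪ X)), so Y ⊆ (X ∪ (Y ∪ X)) ∖ ((Y ∖ X) ∖ (Y ∪ X)).

Reverse inclusion. This inclusion fails. Take X = {1}, Y = ∅; then 1 ∈ (X ∪ (Y ∪ X)) ∖ ((Y ∖ X) ∖ (Y ∪ X)) but 1 ∉ Y.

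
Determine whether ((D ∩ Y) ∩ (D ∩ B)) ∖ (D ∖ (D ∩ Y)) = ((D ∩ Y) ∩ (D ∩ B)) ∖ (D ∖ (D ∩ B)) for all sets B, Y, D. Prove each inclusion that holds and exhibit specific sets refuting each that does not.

Both inclusions hold.

(⊆) Let x ∈ ((D ∩ Y) ∩ (D ∩ B)) ∖ (D ∖ (D ∩ Y)). Then x ∈ B ∩ Y ∩ D, from which x ∈ ((D ∩ Y) ∩ (D ∩ B)) ∖ (D ∖ (D ∩ B)).

(⊇) Let x ∈ ((D ∩ Y) ∩ (D ∩ B)) ∖ (D ∖ (D ∩ B)). Then x ∈ B ∩ Y ∩ D, from which x ∈ ((D ∩ Y) ∩ (D ∩ B)) ∖ (D ∖ (D ∩ Y)).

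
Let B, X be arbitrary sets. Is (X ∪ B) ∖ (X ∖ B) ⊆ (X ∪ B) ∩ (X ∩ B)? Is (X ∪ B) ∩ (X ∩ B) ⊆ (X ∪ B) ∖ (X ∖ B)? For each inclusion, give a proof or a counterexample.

(⊆) fails; (⊇) holds.

(⟹) This inclusion fails. Take B = {1}, X = ∅; then 1 ∈ (X ∪ B) ∖ (X ∖ B) but 1 ∉ (X ∪ B) ∩ (X ∩ B).

(⟸) Let x ∈ (X ∪ B) ∩ (X ∩ B). Then x ∈ B ∩ X, from which x ∈ (X ∪ B) ∖ (X ∖ B).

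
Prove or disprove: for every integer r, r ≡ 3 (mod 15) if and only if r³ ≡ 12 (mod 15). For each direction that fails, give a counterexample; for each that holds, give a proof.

[⇒] Suppose r ≡ 3 (mod 15). Write r = 15j + 3. Then (15j + 3)³ = 3375j³ + 2025j² + 405j + 27 = 15(225j³ + 135j² + 27j + 1) + 12, so r³ ≡ 12 (mod 15).

[⇐] Conversely, suppose r³ ≡ 12 (mod 15). The only residue r in {0, …, 14} with r³ ≡ 12 (mod 15) is r = 3, so r ≡ 3 (mod 15).

Equivalent; both directions hold.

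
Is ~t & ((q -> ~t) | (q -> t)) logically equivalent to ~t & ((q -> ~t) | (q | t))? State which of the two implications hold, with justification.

Forward direction. Assume the antecedent. If t is true, the antecedent cannot hold. If t is false, ~t & ((q -> ~t) | (q | t)) reduces to true regardless of the other variables. Either way ~t & ((q -> ~t) | (q | t)) holds.

Converse. Assume the antecedent. If t is true, the antecedent cannot hold. If t is false, ~t & ((q -> ~t) | (q -> t)) reduces to true regardless of the other variables. Either way ~t & ((q -> ~t) | (q -> t)) holds.

Equivalent; both directions hold.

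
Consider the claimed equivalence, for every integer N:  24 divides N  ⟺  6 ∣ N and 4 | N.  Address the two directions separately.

Not equivalent: only (⇒) holds.

(⟹) If 24 ∣ N, write N = 24q. Since 24 = 4·6, N = 6·(4q), so 6 ∣ N; and since 24 = 6·4, N = 4·(6q), so 4 ∣ N.

(⟸) This fails: take N = 12. Both 6 ∣ 12 and 4 ∣ 12, yet 12 is not a multiple of 24 (since 12 = 0·24 + 12), so 24 ∤ 12.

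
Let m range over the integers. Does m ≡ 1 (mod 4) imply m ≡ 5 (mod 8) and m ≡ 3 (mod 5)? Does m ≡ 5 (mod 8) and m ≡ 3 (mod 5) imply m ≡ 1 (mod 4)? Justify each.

Only the converse holds.

Forward direction. This fails: m = 1 gives 1 ≡ 1 (mod 4) but 1 ≡ 1 (mod 8), so the conjunction on the right does not hold.

Converse. If m ≡ 5 (mod 8) and m ≡ 3 (mod 5), then by the Chinese remainder theorem m ≡ 13 (mod 40). Since 13 ≡ 1 (mod 4) and 4 ∣ 40, we get m ≡ 1 (mod 4).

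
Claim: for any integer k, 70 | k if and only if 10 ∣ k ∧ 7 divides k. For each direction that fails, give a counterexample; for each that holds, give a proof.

Both directions hold.

(⇐) Suppose 10 ∣ k and 7 ∣ k. Any common multiple of 10 and 7 is a multiple of their lcm; here gcd(10, 7) = 1, so lcm(10, 7) = 10·7 = 70, so 70 ∣ k.

(⇒) If 70 ∣ k, write k = 70q. Since 70 = 7·10, k = 10·(7q), so 10 ∣ k; and since 70 = 10·7, k = 7·(10q), so 7 ∣ k.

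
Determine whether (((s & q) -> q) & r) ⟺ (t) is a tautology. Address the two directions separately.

(⇒) fails and (⇐) fails.

(⇒) This fails. Under t = F, r = T, q = F, s = F, the left side is true but the right side is false.

(⇐) This fails. Under t = T, r = F, q = F, s = F, the left side is false but the right side is true.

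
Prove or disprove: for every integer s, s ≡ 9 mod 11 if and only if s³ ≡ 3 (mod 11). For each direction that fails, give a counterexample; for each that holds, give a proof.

Both directions hold; the statement is true.

(⇒) Suppose s ≡ 9 mod 11. Write s = 11j + 9. Then (11j + 9)³ = 1331j³ + 3267j² + 2673j + 729 = 11(121j³ + 297j² + 243j + 66) + 3, so s³ ≡ 3 (mod 11).

(⇐) Conversely, suppose s³ ≡ 3 (mod 11). The only residue r in {0, …, 10} with r³ ≡ 3 (mod 11) is r = 9, so s ≡ 9 (mod 11).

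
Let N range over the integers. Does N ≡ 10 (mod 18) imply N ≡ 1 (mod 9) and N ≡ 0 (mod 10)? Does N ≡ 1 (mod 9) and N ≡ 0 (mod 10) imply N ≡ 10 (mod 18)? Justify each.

[⇒] This fails: N = 64 gives 64 ≡ 10 (mod 18) but 64 ≡ 4 (mod 10), so the conjunction on the right does not hold.

[⇐] Conversely, if N ≡ 1 (mod 9) and N ≡ 0 (mod 10), then by the Chinese remainder theorem N ≡ 10 (mod 90). Since 10 ≡ 10 (mod 18) and 18 ∣ 90, we get N ≡ 10 (mod 18).

(⇒) fails; (⇐) holds.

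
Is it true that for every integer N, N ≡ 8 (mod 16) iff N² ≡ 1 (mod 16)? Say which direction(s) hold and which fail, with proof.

(⇒) fails and (⇐) fails.

[⇒] This fails: take N = 8. Then 8 ≡ 8 (mod 16), but 8² = 64 ≡ 0 (mod 16), not 1.

[⇐] This fails: take N = 1. Then 1² = 1 ≡ 1 (mod 16), yet 1 ≡ 1 (mod 16), not 8.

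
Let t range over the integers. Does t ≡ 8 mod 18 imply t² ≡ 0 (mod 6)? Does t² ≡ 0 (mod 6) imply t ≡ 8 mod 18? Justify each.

Neither implication holds.

(→) This fails: take t = 8. Then 8 ≡ 8 (mod 18), but 8² = 64 ≡ 4 (mod 6), not 0.

(←) This fails: take t = 0. Then 0² = 0 ≡ 0 (mod 6), yet 0 ≡ 0 (mod 18), not 8.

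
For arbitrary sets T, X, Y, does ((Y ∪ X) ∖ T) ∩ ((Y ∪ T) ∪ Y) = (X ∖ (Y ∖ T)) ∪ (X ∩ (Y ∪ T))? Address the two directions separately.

(⟹) This inclusion fails. Take T = ∅, X = ∅, Y = {1}; then 1 ∈ ((Y ∪ X) ∖ T) ∩ ((Y ∪ T) ∪ Y) but 1 ∉ (X ∖ (Y ∖ T)) ∪ (X ∩ (Y ∪ T)).

(⟸) This inclusion fails. Take T = ∅, X = {1}, Y = ∅; then 1 ∈ (X ∖ (Y ∖ T)) ∪ (X ∩ (Y ∪ T)) but 1 ∉ ((Y ∪ X) ∖ T) ∩ ((Y ∪ T) ∪ Y).

Both inclusions fail.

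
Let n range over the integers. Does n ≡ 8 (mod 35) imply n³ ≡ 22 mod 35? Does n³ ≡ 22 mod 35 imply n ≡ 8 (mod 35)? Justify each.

[⇐] This fails: take n = 18. Then 18³ = 5832 ≡ 22 (mod 35), yet 18 ≡ 18 (mod 35), not 8.

[⇒] Suppose n ≡ 8 (mod 35). Write n = 35j + 8. Then (35j + 8)³ = 42875j³ + 29400j² + 6720j + 512 = 35(1225j³ + 840j² + 192j + 14) + 22, so n³ ≡ 22 (mod 35).

Only the forward implication holds.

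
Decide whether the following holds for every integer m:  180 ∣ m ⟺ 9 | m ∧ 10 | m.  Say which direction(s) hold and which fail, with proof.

(⇒) holds; (⇐) fails.

(←) This fails: take m = 90. Both 9 ∣ 90 and 10 ∣ 90, yet 90 is not a multiple of 180 (since 90 = 0·180 + 90), so 180 ∤ 90.

(→) If 180 ∣ m, write m = 180q. Since 180 = 20·9, m = 9·(20q), so 9 ∣ m; and since 180 = 18·10, m = 10·(18q), so 10 ∣ m.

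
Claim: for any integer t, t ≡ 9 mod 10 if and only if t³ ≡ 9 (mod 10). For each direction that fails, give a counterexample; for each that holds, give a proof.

Both directions hold; the statement is true.

[⇒] Suppose t ≡ 9 mod 10. Write t = 10j + 9. Then (10j + 9)³ = 1000j³ + 2700j² + 2430j + 729 = 10(100j³ + 270j² + 243j + 72) + 9, so t³ ≡ 9 (mod 10).

[⇐] For the converse, argue contrapositively. If t ≢ 9 (mod 10), then t is congruent to one of 0, 1, 2, 3, 4, 5, 6, 7, 8 modulo 10, and these give t³ ≡ 0, 1, 8, 7, 4, 5, 6, 3, 2 respectively — never 9.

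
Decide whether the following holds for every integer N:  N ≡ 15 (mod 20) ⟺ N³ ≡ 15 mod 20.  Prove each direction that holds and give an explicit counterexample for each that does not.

Converse. Suppose N³ ≡ 15 (mod 20). The only residue r in {0, …, 19} with r³ ≡ 15 (mod 20) is r = 15, so N ≡ 15 (mod 20).

Forward direction. Suppose N ≡ 15 (mod 20). Write N = 20j + 15. Then (20j + 15)³ = 8000j³ + 18000j² + 13500j + 3375 = 20(400j³ + 900j² + 675j + 168) + 15, so N³ ≡ 15 (mod 20).

Both directions hold.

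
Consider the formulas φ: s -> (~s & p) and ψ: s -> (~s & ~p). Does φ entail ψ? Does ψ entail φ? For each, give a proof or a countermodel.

(⇒) Assume the antecedent. If s is true, the antecedent cannot hold. If s is false, s -> (~s & ~p) reduces to true regardless of the other variables. Either way s -> (~s & ~p) holds.

(⇐) Assume the antecedent. If s is true, the antecedent cannot hold. If s is false, s -> (~s & p) reduces to true regardless of the other variables. Either way s -> (~s & p) holds.

Both implications hold.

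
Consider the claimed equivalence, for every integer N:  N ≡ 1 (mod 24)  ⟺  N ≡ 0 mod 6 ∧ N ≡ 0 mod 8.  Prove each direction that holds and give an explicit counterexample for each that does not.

Neither direction holds.

Forward direction. This fails: N = 1 gives 1 ≡ 1 (mod 24) but 1 ≡ 1 (mod 6), so the conjunction on the right does not hold.

Converse. This fails: N = 0 satisfies both congruences on the right (0 ≡ 0 mod 6 and 0 ≡ 0 mod 8) yet 0 ≡ 0 (mod 24), not 1.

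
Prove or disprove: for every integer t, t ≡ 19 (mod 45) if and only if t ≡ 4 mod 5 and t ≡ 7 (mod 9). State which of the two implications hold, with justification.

(⇒) fails and (⇐) fails.

[⇒] This fails: t = 19 gives 19 ≡ 19 (mod 45) but 19 ≡ 1 (mod 9), so the conjunction on the right does not hold.

[⇐] This fails: t = 34 satisfies both congruences on the right (34 ≡ 4 mod 5 and 34 ≡ 7 mod 9) yet 34 ≡ 34 (mod 45), not 19.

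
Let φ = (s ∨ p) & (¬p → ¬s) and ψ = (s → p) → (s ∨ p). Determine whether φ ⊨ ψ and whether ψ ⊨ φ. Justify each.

Only the forward implication holds.

Forward direction. Assume the antecedent. If s is true, (s → p) → (s ∨ p) reduces to true regardless of the other variables. If s is false, the antecedent forces (s = F, p = T), and (s → p) → (s ∨ p) holds there. Either way (s → p) → (s ∨ p) holds.

Converse. This fails. Under s = T, p = F, the left side is false but the right side is true.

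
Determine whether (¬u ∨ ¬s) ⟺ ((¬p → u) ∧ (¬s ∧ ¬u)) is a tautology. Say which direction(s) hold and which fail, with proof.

Only the converse holds.

(→) This fails. Under s = F, p = F, u = F, the left side is true but the right side is false.

(←) Assume the antecedent. If s is true, the antecedent cannot hold. If s is false, ¬u ∨ ¬s reduces to true regardless of the other variables. Either way ¬u ∨ ¬s holds.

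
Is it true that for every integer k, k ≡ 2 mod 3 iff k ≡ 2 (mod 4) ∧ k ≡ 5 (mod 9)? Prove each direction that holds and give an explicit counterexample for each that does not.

[⇒] This fails: k = 32 gives 32 ≡ 2 (mod 3) but 32 ≡ 0 (mod 4), so the conjunction on the right does not hold.

[⇐] Conversely, if k ≡ 2 (mod 4) and k ≡ 5 (mod 9), then by the Chinese remainder theorem k ≡ 14 (mod 36). Since 14 ≡ 2 (mod 3) and 3 ∣ 36, we get k ≡ 2 (mod 3).

Only the reverse direction holds.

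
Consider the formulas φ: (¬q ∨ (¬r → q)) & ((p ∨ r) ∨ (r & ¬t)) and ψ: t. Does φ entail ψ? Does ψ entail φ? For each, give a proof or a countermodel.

Neither direction holds.

(→) This fails. Under t = F, q = F, r = T, p = F, the left side is true but the right side is false.

(←) This fails. Under t = T, q = F, r = F, p = F, the left side is false but the right side is true.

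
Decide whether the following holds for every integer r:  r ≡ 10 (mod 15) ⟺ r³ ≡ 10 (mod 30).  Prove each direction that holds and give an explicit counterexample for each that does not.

Only the converse holds.

(→) This fails: take r = 25. Then 25 ≡ 10 (mod 15), but 25³ = 15625 ≡ 25 (mod 30), not 10.

(←) Conversely, the residues r modulo 30 with r³ ≡ 10 (mod 30) are exactly {10}, and each is ≡ 10 (mod 15).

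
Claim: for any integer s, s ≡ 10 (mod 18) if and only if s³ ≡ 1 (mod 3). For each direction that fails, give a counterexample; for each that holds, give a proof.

Only the forward implication holds.

(→) Suppose s ≡ 10 (mod 18). Then s³ ≡ 10³ = 1000 (mod 18), and since 3 ∣ 18, also s³ ≡ 1 (mod 3).

(←) This fails: take s = 1. Then 1³ = 1 ≡ 1 (mod 3), yet 1 ≡ 1 (mod 18), not 10.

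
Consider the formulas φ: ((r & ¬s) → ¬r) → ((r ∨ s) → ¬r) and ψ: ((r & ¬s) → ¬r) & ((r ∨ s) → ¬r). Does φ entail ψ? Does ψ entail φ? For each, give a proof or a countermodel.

(→) This fails. Under r = T, s = F, the left side is true but the right side is false.

(←) Assume the antecedent. If r is true, the antecedent cannot hold. If r is false, the consequent reduces to true regardless of the other variables. Either way the consequent holds.

Only the converse holds.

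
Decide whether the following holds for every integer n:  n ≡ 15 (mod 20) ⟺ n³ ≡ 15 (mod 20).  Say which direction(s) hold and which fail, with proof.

Both implications hold.

(→) Suppose n ≡ 15 (mod 20). Write n = 20j + 15. Then (20j + 15)³ = 8000j³ + 18000j² + 13500j + 3375 = 20(400j³ + 900j² + 675j + 168) + 15, so n³ ≡ 15 (mod 20).

(←) Conversely, suppose n³ ≡ 15 (mod 20). The only residue r in {0, …, 19} with r³ ≡ 15 (mod 20) is r = 15, so n ≡ 15 (mod 20).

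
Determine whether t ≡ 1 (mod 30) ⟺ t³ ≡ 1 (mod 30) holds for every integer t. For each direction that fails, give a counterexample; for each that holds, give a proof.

Both directions hold.

(⟸) Suppose t³ ≡ 1 (mod 30). The only residue r in {0, …, 29} with r³ ≡ 1 (mod 30) is r = 1, so t ≡ 1 (mod 30).

(⟹) Suppose t ≡ 1 (mod 30). Write t = 30j + 1. Then (30j + 1)³ = 27000j³ + 2700j² + 90j + 1 = 30(900j³ + 90j² + 3j) + 1, so t³ ≡ 1 (mod 30).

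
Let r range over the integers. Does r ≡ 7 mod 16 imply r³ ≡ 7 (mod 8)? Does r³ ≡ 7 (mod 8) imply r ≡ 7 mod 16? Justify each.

The forward direction holds; the converse fails.

(→) Suppose r ≡ 7 (mod 16). Then r³ ≡ 7³ = 343 (mod 16), and since 8 ∣ 16, also r³ ≡ 7 (mod 8).

(←) This fails: take r = 15. Then 15³ = 3375 ≡ 7 (mod 8), yet 15 ≡ 15 (mod 16), not 7.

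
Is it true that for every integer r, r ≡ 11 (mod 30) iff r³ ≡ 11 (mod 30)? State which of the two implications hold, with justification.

(⇐) Suppose r³ ≡ 11 (mod 30). The only residue r in {0, …, 29} with r³ ≡ 11 (mod 30) is r = 11, so r ≡ 11 (mod 30).

(⇒) Suppose r ≡ 11 (mod 30). Write r = 30j + 11. Then (30j + 11)³ = 27000j³ + 29700j² + 10890j + 1331 = 30(900j³ + 990j² + 363j + 44) + 11, so r³ ≡ 11 (mod 30).

Both directions hold; the statement is true.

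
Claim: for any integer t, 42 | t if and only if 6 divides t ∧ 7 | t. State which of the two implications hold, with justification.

The biconditional holds.

(⇒) If 42 ∣ t, write t = 42q. Since 42 = 7·6, t = 6·(7q), so 6 ∣ t; and since 42 = 6·7, t = 7·(6q), so 7 ∣ t.

(⇐) Suppose 6 ∣ t and 7 ∣ t. Any common multiple of 6 and 7 is a multiple of their lcm; here gcd(6, 7) = 1, so lcm(6, 7) = 6·7 = 42, so 42 ∣ t.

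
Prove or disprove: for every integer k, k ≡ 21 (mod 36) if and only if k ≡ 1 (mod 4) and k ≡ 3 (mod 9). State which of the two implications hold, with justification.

The biconditional holds.

[⇒] Suppose k ≡ 21 (mod 36); write k = 36j + 21. Since 4 ∣ 36, reducing mod 4 gives k ≡ 21 ≡ 1 (mod 4); since 9 ∣ 36, reducing mod 9 gives k ≡ 21 ≡ 3 (mod 9).

[⇐] Conversely, if k ≡ 1 (mod 4) and k ≡ 3 (mod 9), then by the Chinese remainder theorem k ≡ 21 (mod 36). This is exactly k ≡ 21 (mod 36).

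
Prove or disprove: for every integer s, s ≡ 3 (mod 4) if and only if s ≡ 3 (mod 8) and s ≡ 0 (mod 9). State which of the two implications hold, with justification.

The forward direction fails; the converse holds.

(⇒) This fails: s = 3 gives 3 ≡ 3 (mod 4) but 3 ≡ 3 (mod 9), so the conjunction on the right does not hold.

(⇐) Conversely, if s ≡ 3 (mod 8) and s ≡ 0 (mod 9), then by the Chinese remainder theorem s ≡ 27 (mod 72). Since 27 ≡ 3 (mod 4) and 4 ∣ 72, we get s ≡ 3 (mod 4).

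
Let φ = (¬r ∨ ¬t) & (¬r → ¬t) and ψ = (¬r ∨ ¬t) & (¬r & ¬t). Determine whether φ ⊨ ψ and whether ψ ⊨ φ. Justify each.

Forward direction. This fails. Under r = T, t = F, the left side is true but the right side is false.

Converse. Assume the antecedent. If r is true, the antecedent cannot hold. If r is false, the antecedent forces (r = F, t = F), and (¬r ∨ ¬t) & (¬r → ¬t) holds there. Either way (¬r ∨ ¬t) & (¬r → ¬t) holds.

The forward direction fails; the converse holds.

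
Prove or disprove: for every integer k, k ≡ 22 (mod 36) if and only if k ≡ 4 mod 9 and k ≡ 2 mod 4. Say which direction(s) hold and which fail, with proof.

Forward direction. Suppose k ≡ 22 (mod 36); write k = 36j + 22. Since 9 ∣ 36, reducing mod 9 gives k ≡ 22 ≡ 4 (mod 9); since 4 ∣ 36, reducing mod 4 gives k ≡ 22 ≡ 2 (mod 4).

Converse. If k ≡ 4 (mod 9) and k ≡ 2 (mod 4), then by the Chinese remainder theorem k ≡ 22 (mod 36). This is exactly k ≡ 22 (mod 36).

The biconditional holds.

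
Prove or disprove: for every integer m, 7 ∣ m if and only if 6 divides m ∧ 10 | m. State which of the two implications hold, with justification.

(⇒) This fails: take m = 7. Certainly 7 ∣ 7, but 6 ∤ 7.

(⇐) This fails: take m = 30. Both 6 ∣ 30 and 10 ∣ 30, yet 30 is not a multiple of 7 (since 30 = 4·7 + 2), so 7 ∤ 30.

Neither implication holds.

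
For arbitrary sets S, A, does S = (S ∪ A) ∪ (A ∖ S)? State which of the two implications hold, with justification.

The sets are not equal: only the forward inclusion holds.

(⊆) Let x ∈ S. Then either x ∈ S and x ∉ A; or x ∈ S ∩ A. In each case x ∈ (S ∪ A) ∪ (A ∖ S), so S ⊆ (S ∪ A) ∪ (A ∖ S).

(⊇) This inclusion fails. Take S = ∅, A = {1}; then 1 ∈ (S ∪ A) ∪ (A ∖ S) but 1 ∉ S.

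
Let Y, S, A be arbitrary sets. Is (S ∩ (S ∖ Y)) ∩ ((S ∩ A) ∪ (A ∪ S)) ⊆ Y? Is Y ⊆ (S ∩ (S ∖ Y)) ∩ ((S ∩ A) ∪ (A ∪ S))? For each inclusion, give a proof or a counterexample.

Neither inclusion holds.

Forward inclusion. This inclusion fails. Take Y = ∅, S = {1}, A = ∅; then 1 ∈ (S ∩ (S ∖ Y)) ∩ ((S ∩ A) ∪ (A ∪ S)) but 1 ∉ Y.

Reverse inclusion. This inclusion fails. Take Y = {1}, S = ∅, A = ∅; then 1 ∈ Y but 1 ∉ (S ∩ (S ∖ Y)) ∩ ((S ∩ A) ∪ (A ∪ S)).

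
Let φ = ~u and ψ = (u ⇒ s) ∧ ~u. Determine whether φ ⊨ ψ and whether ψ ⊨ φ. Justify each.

Both directions hold; the statement is true.

[⇒] Assume the antecedent. If u is true, the antecedent cannot hold. If u is false, (u ⇒ s) ∧ ~u reduces to true regardless of the other variables. Either way (u ⇒ s) ∧ ~u holds.

[⇐] Assume the antecedent. If u is true, the antecedent cannot hold. If u is false, ~u reduces to true regardless of the other variables. Either way ~u holds.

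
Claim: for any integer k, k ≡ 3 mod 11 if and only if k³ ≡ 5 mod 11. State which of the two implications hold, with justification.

Both implications hold.

[⇒] Suppose k ≡ 3 mod 11. Write k = 11j + 3. Then (11j + 3)³ = 1331j³ + 1089j² + 297j + 27 = 11(121j³ + 99j² + 27j + 2) + 5, so k³ ≡ 5 (mod 11).

[⇐] For the converse, argue contrapositively. If k ≢ 3 (mod 11), then k is congruent to one of 0, 1, 2, 4, 5, 6, 7, 8, 9, 10 modulo 11, and these give k³ ≡ 0, 1, 8, 9, 4, 7, 2, 6, 3, 10 respectively — never 5.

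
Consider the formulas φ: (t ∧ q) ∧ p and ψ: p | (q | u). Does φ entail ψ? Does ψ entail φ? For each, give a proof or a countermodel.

(⇒) Assume the antecedent. If q is true, p | (q | u) reduces to true regardless of the other variables. If q is false, the antecedent cannot hold. Either way p | (q | u) holds.

(⇐) This fails. Under q = T, p = F, u = F, t = F, the left side is false but the right side is true.

(⇒) holds; (⇐) fails.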